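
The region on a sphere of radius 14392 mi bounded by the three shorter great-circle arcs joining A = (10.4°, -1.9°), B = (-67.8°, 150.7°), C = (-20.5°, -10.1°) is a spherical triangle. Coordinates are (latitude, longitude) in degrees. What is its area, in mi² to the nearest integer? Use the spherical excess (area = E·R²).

62080080 mi²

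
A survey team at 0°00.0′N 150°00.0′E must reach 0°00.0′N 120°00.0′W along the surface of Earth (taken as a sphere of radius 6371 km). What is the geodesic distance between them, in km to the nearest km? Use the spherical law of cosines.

Let φ₁ = 0.0000 rad, φ₂ = 0.0000 rad, and Δλ = 1.5708 rad.
cos c = sin φ₁ sin φ₂ + cos φ₁ cos φ₂ cos Δλ = (0.0000)(0.0000) + (1.0000)(1.0000)(0.0000) = -0.00000,
so c = arccos(-0.00000) = 1.57080 rad.
Distance = R·c = 6371 × 1.5708 ≈ 10008 km.

10008 km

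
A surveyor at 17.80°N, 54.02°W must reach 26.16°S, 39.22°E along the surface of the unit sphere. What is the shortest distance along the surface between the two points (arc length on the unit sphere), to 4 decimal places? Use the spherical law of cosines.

In radians: φ₁ = 0.3107, φ₂ = -0.4566, Δλ = 93.240° = 1.6273 rad.
cos c = sin φ₁ sin φ₂ + cos φ₁ cos φ₂ cos Δλ = (0.3057)(-0.4409) + (0.9521)(0.8976)(-0.0565) = -0.18308,
so c = arccos(-0.18308) = 1.75491 rad.
On the unit sphere the arc length equals the central angle: 1.7549.

1.7549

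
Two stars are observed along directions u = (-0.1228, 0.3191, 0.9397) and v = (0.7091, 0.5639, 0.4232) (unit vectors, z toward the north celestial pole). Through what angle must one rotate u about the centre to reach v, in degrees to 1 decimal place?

60.6°

u·v = 0.4905; |u| = 1.0000, |v| = 1.0000.
cos θ = (u·v)/(|u||v|) = 0.4906, so θ = 60.6°.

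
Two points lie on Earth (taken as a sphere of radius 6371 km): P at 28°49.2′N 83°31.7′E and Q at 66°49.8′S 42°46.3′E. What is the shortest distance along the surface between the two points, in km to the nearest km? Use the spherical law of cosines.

With latitudes φ₁ = 28.820°, φ₂ = -66.830° and longitude difference Δλ = -40.757°:
cos c = sin φ₁ sin φ₂ + cos φ₁ cos φ₂ cos Δλ = (0.4821)(-0.9193) + (0.8761)(0.3935)(0.7575) = -0.18205,
so c = arccos(-0.18205) = 1.75387 rad.
Distance = R·c = 6371 × 1.7539 ≈ 11174 km.

11174 km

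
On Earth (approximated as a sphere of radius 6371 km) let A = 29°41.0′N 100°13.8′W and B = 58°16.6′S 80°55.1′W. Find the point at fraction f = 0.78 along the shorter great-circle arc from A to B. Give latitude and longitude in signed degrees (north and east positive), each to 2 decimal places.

-39.15°, -88.08°

Central angle δ = 1.5609 rad. Interpolating on the sphere with fraction f = 0.78:
P = [sin((1−f)δ)·A + sin(fδ)·B] / sin δ = 0.3367·A + 0.9383·B in Cartesian coordinates,
giving P = (0.0259, -0.7751, -0.6314), i.e. latitude -39.15°, longitude -88.08°.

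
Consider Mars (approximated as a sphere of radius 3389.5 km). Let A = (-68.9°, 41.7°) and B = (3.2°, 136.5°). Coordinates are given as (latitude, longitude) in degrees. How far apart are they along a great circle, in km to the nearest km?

In radians: φ₁ = -1.2025, φ₂ = 0.0559, Δλ = 94.800° = 1.6546 rad.
Haversine: a = sin²(Δφ/2) + cos φ₁ cos φ₂ sin²(Δλ/2) = 0.3463 + (0.3600)(0.9984)(0.5418) = 0.54108.
Central angle c = 2·arcsin(√a) = 1.65304 rad.
Distance = R·c = 3389.5 × 1.6530 ≈ 5603 km.

5603 km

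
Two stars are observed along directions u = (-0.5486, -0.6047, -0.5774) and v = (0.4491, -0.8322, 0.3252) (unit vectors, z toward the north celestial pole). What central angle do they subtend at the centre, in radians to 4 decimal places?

u·v = 0.0691; |u| = 1.0000, |v| = 1.0000.
cos θ = (u·v)/(|u||v|) = 0.0691, so θ = 1.5017 rad.

1.5017 rad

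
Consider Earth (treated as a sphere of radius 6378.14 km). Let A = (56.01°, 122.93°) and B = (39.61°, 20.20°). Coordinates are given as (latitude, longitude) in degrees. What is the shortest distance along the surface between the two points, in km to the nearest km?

With latitudes φ₁ = 56.010°, φ₂ = 39.610° and longitude difference Δλ = -102.730°:
cos c = sin φ₁ sin φ₂ + cos φ₁ cos φ₂ cos Δλ = (0.8291)(0.6376) + (0.5590)(0.7704)(-0.2204) = 0.43372,
so c = arccos(0.43372) = 1.12218 rad.
Distance = R·c = 6378.14 × 1.1222 ≈ 7157 km.

7157 km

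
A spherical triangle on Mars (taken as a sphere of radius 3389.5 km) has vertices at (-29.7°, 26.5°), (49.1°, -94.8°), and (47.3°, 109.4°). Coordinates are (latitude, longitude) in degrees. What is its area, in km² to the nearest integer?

Side lengths (central angles): a = 1.4197, b = 1.8664, c = 2.3050 rad; semiperimeter s = 2.7955.
By l'Huilier's theorem, tan(E/4) = √[tan(s/2) tan((s−a)/2) tan((s−b)/2) tan((s−c)/2)], giving spherical excess E = 2.6198 rad.
Area = E·R² = 2.6198 × (3389.5)² ≈ 30098561 km².

30098561 km²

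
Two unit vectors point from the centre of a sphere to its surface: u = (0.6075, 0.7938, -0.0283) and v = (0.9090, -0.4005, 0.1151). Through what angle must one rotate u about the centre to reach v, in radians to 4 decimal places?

u·v = 0.2310; |u| = 1.0000, |v| = 1.0000.
cos θ = (u·v)/(|u||v|) = 0.2311, so θ = 1.3376 rad.

1.3376 rad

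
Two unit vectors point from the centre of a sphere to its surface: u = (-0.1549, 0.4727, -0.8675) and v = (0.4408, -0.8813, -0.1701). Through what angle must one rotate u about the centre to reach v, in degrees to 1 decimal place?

u·v = -0.3373; |u| = 1.0000, |v| = 1.0000.
cos θ = (u·v)/(|u||v|) = -0.3373, so θ = 109.7°.

109.7°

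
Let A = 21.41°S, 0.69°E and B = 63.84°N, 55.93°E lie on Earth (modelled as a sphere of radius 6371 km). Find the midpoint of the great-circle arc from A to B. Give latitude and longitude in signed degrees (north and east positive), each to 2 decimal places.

The central angle between A and B is δ = 1.6646 rad.
With f = 0.5, the slerp weights are sin((1−f)δ)/sin δ = 0.7427 and sin(fδ)/sin δ = 0.7427.
Weighted sum of the unit vectors: (0.7427)·(0.9309,0.0112,-0.3650) + (0.7427)·(0.2470,0.3652,0.8976) = (0.8749, 0.2796, 0.3955).
Converting back: φ = atan2(z, √(x²+y²)) = 23.30°, λ = atan2(y, x) = 17.72°.

23.30°, 17.72°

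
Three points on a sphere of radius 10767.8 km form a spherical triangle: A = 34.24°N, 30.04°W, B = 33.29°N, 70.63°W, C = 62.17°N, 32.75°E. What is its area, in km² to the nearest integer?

Side lengths (central angles): a = 1.1646, b = 0.8311, c = 0.5852 rad; semiperimeter s = 1.2905.
By l'Huilier's theorem, tan(E/4) = √[tan(s/2) tan((s−a)/2) tan((s−b)/2) tan((s−c)/2)], giving spherical excess E = 0.2552 rad.
Area = E·R² = 0.2552 × (10767.8)² ≈ 29587373 km².

29587373 km²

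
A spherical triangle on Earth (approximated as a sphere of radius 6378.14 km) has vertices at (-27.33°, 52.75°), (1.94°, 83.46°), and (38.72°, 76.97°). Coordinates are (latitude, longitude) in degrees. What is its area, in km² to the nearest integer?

8822325 km²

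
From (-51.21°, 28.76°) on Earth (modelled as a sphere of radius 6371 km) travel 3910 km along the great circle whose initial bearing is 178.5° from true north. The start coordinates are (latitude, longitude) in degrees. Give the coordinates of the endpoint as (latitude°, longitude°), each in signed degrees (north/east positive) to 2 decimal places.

-86.26°, 42.13°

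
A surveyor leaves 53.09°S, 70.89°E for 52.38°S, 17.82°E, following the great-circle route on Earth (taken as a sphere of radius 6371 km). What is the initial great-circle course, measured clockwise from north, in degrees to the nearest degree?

250°

Δλ = -53.070° = -0.9262 rad.
y = sin Δλ · cos φ₂ = (-0.7994)(0.6104) = -0.4880
x = cos φ₁ sin φ₂ − sin φ₁ cos φ₂ cos Δλ = (0.6006)(-0.7921) − (-0.7996)(0.6104)(0.6008) = -0.1824
θ = atan2(y, x) = -110.50°; adding 360° gives 250°.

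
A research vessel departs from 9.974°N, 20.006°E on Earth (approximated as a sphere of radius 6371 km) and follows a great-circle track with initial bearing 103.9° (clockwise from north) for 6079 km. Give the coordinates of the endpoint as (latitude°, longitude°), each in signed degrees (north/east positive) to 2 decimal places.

-5.33°, 72.70°

Angular distance δ = d/R = 6079/6371 = 0.95417 rad; initial bearing θ = 1.8134 rad.
sin φ₂ = sin φ₁ cos δ + cos φ₁ sin δ cos θ = (0.1732)(0.5783) + (0.9849)(0.8158)(-0.2402) = -0.0929, so φ₂ = -5.33°.
Δλ = atan2(sin θ sin δ cos φ₁, cos δ − sin φ₁ sin φ₂) = atan2(0.7800, 0.5944) = 52.691°.
λ₂ = 20.006° + 52.691° = 72.70°.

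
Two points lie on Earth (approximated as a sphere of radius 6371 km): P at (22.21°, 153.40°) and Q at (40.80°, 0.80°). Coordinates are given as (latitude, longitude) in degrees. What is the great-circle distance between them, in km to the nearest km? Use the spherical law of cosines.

12458 km

With latitudes φ₁ = 22.210°, φ₂ = 40.800° and longitude difference Δλ = -152.600°:
cos c = sin φ₁ sin φ₂ + cos φ₁ cos φ₂ cos Δλ = (0.3780)(0.6534) + (0.9258)(0.7570)(-0.8878) = -0.37521,
so c = arccos(-0.37521) = 1.95542 rad.
Distance = R·c = 6371 × 1.9554 ≈ 12458 km.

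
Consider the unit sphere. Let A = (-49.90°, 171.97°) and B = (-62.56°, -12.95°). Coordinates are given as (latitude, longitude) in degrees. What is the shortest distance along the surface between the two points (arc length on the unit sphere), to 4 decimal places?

1.1776

In radians: φ₁ = -0.8709, φ₂ = -1.0919, Δλ = 175.080° = 3.0557 rad.
Haversine: a = sin²(Δφ/2) + cos φ₁ cos φ₂ sin²(Δλ/2) = 0.0122 + (0.6441)(0.4608)(0.9982) = 0.30843.
Central angle c = 2·arcsin(√a) = 1.17761 rad.
On the unit sphere the arc length equals the central angle: 1.1776.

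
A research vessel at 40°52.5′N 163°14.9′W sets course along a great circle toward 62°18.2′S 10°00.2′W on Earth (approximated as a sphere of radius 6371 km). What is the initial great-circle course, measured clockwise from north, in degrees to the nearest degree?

With φ₁ = 0.7134, φ₂ = -1.0874, Δλ = 2.6746 rad, the forward-azimuth formula gives
θ = atan2( sin Δλ cos φ₂ , cos φ₁ sin φ₂ − sin φ₁ cos φ₂ cos Δλ ) = atan2(0.2092, -0.3979) = 152.26°.
So the initial bearing is 152°.

152°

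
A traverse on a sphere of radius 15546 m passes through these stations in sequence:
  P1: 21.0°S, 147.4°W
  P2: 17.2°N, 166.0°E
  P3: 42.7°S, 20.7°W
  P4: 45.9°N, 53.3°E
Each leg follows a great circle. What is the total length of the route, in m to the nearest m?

Leg P1→P2: central angle 1.0393 rad, distance 16157.5 m.
Leg P2→P3: central angle 2.6855 rad, distance 41749.2 m.
Leg P3→P4: central angle 1.9241 rad, distance 29912.6 m.
Total: 16157.5 + 41749.2 + 29912.6 ≈ 87819 m.

87819 m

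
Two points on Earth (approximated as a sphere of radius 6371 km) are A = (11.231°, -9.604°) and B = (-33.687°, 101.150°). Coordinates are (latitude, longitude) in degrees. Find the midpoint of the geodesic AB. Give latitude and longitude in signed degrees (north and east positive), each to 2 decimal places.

Central angle δ = 1.9793 rad. Interpolating on the sphere with fraction f = 0.5:
P = [sin((1−f)δ)·A + sin(fδ)·B] / sin δ = 0.9108·A + 0.9108·B in Cartesian coordinates,
giving P = (0.7343, 0.5945, -0.3278), i.e. latitude -19.13°, longitude 39.00°.

-19.13°, 39.00°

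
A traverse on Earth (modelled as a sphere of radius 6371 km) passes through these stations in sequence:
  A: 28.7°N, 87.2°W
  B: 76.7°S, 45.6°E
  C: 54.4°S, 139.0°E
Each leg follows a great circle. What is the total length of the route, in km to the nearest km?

18416 km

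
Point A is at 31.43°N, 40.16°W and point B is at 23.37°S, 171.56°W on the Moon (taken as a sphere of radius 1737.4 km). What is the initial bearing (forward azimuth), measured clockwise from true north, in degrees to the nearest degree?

268°

With φ₁ = 0.5486, φ₂ = -0.4079, Δλ = -2.2934 rad, the forward-azimuth formula gives
θ = atan2( sin Δλ cos φ₂ , cos φ₁ sin φ₂ − sin φ₁ cos φ₂ cos Δλ ) = atan2(-0.6886, -0.0219) = -91.82°.
Adding 360° brings this into [0°, 360°): 268°.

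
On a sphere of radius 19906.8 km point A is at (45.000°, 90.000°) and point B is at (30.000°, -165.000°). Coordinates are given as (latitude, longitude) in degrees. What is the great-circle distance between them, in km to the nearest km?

27361 km

With latitudes φ₁ = 45.000°, φ₂ = 30.000° and longitude difference Δλ = 105.000°:
Haversine: a = sin²(Δφ/2) + cos φ₁ cos φ₂ sin²(Δλ/2) = 0.0170 + (0.7071)(0.8660)(0.6294) = 0.40247.
Central angle c = 2·arcsin(√a) = 1.37448 rad.
Distance = R·c = 19906.8 × 1.3745 ≈ 27361 km.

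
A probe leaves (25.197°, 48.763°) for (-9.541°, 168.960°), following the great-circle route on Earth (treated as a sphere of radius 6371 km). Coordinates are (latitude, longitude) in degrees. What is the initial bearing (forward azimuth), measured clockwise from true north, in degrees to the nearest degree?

With φ₁ = 0.4398, φ₂ = -0.1665, Δλ = 2.0978 rad, the forward-azimuth formula gives
θ = atan2( sin Δλ cos φ₂ , cos φ₁ sin φ₂ − sin φ₁ cos φ₂ cos Δλ ) = atan2(0.8523, 0.0612) = 85.89°.
So the initial bearing is 86°.

86°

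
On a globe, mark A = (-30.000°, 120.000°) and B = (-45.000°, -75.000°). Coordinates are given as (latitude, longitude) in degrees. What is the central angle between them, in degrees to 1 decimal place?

In radians: φ₁ = -0.5236, φ₂ = -0.7854, Δλ = 165.000° = 2.8798 rad.
cos c = sin φ₁ sin φ₂ + cos φ₁ cos φ₂ cos Δλ = (-0.5000)(-0.7071) + (0.8660)(0.7071)(-0.9659) = -0.23795,
so c = arccos(-0.23795) = 1.81105 rad.
So the angular separation is 103.8°.

103.8°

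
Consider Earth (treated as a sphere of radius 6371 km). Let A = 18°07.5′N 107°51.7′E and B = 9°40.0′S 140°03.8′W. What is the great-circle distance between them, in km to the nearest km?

With latitudes φ₁ = 18.125°, φ₂ = -9.667° and longitude difference Δλ = 112.075°:
cos c = sin φ₁ sin φ₂ + cos φ₁ cos φ₂ cos Δλ = (0.3111)(-0.1679) + (0.9504)(0.9858)(-0.3758) = -0.40434,
so c = arccos(-0.40434) = 1.98705 rad.
Distance = R·c = 6371 × 1.9871 ≈ 12660 km.

12660 km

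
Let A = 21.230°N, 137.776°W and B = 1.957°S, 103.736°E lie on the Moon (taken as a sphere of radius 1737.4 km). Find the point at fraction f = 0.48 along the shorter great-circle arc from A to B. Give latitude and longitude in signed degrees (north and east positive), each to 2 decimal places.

Central angle δ = 2.0451 rad. Interpolating on the sphere with fraction f = 0.48:
P = [sin((1−f)δ)·A + sin(fδ)·B] / sin δ = 0.9825·A + 0.9346·B in Cartesian coordinates,
giving P = (-0.9000, 0.2919, 0.3239), i.e. latitude 18.90°, longitude 162.03°.

18.90°, 162.03°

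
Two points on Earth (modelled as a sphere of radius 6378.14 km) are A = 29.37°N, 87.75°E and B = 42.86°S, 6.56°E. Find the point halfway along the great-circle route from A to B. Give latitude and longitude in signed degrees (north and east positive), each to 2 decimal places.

Central angle δ = 1.8088 rad. Interpolating on the sphere with fraction f = 0.5:
P = [sin((1−f)δ)·A + sin(fδ)·B] / sin δ = 0.8089·A + 0.8089·B in Cartesian coordinates,
giving P = (0.6167, 0.7721, -0.1535), i.e. latitude -8.83°, longitude 51.38°.

-8.83°, 51.38°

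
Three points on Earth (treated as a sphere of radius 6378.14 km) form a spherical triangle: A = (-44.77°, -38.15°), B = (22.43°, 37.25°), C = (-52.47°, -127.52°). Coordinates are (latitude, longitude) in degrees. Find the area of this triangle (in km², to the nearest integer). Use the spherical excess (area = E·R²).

29671812 km²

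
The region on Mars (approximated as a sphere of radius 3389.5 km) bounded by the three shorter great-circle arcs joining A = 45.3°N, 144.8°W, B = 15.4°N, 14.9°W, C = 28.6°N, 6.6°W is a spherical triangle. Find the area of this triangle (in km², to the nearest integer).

Side lengths (central angles): a = 0.2664, b = 1.6912, c = 1.8196 rad; semiperimeter s = 1.8886.
By l'Huilier's theorem, tan(E/4) = √[tan(s/2) tan((s−a)/2) tan((s−b)/2) tan((s−c)/2)], giving spherical excess E = 0.2816 rad.
Area = E·R² = 0.2816 × (3389.5)² ≈ 3235693 km².

3235693 km²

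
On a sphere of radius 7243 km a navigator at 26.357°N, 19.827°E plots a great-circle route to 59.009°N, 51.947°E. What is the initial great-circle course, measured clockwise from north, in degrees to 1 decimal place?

With φ₁ = 0.4600, φ₂ = 1.0299, Δλ = 0.5606 rad, the forward-azimuth formula gives
θ = atan2( sin Δλ cos φ₂ , cos φ₁ sin φ₂ − sin φ₁ cos φ₂ cos Δλ ) = atan2(0.2738, 0.5745) = 25.48°.
So the initial bearing is 25.5°.

25.5°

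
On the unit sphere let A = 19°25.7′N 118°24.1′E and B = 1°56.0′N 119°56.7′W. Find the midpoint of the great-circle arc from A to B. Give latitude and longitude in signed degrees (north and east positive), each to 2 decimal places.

21.13°, -177.80°

Central angle δ = 2.0753 rad. Interpolating on the sphere with fraction f = 0.5:
P = [sin((1−f)δ)·A + sin(fδ)·B] / sin δ = 0.9838·A + 0.9838·B in Cartesian coordinates,
giving P = (-0.9321, -0.0359, 0.3604), i.e. latitude 21.13°, longitude -177.80°.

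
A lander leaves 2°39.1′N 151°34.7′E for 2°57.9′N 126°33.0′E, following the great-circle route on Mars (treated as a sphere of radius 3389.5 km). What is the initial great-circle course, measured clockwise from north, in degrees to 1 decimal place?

271.3°

Δλ = -25.028° = -0.4368 rad.
y = sin Δλ · cos φ₂ = (-0.4231)(0.9987) = -0.4225
x = cos φ₁ sin φ₂ − sin φ₁ cos φ₂ cos Δλ = (0.9989)(0.0517) − (0.0463)(0.9987)(0.9061) = 0.0098
θ = atan2(y, x) = -88.67°; adding 360° gives 271.3°.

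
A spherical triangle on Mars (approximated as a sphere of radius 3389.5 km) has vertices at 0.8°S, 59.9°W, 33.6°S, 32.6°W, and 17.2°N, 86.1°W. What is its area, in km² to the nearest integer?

879794 km²

Side lengths (central angles): a = 1.2560, b = 0.5492, c = 0.7261 rad; semiperimeter s = 1.2656.
By l'Huilier's theorem, tan(E/4) = √[tan(s/2) tan((s−a)/2) tan((s−b)/2) tan((s−c)/2)], giving spherical excess E = 0.0766 rad.
Area = E·R² = 0.0766 × (3389.5)² ≈ 879794 km².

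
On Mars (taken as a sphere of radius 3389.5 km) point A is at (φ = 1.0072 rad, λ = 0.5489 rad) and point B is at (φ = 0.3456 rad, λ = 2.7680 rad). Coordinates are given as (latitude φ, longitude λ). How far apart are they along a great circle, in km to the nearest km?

In radians: φ₁ = 1.0072, φ₂ = 0.3456, Δλ = 127.145° = 2.2191 rad.
Haversine: a = sin²(Δφ/2) + cos φ₁ cos φ₂ sin²(Δλ/2) = 0.1055 + (0.5342)(0.9409)(0.8019) = 0.50857.
Central angle c = 2·arcsin(√a) = 1.58794 rad.
Distance = R·c = 3389.5 × 1.5879 ≈ 5382 km.

5382 km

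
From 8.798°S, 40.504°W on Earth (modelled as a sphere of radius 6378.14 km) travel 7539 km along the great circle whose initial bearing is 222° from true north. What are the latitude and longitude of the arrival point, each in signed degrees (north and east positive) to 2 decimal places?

-47.52°, -106.99°

Angular distance δ = d/R = 7539/6378.14 = 1.18201 rad; initial bearing θ = 3.8746 rad.
sin φ₂ = sin φ₁ cos δ + cos φ₁ sin δ cos θ = (-0.1530)(0.3791) + (0.9882)(0.9254)(-0.7431) = -0.7376, so φ₂ = -47.52°.
Δλ = atan2(sin θ sin δ cos φ₁, cos δ − sin φ₁ sin φ₂) = atan2(-0.6119, 0.2663) = -66.485°.
λ₂ = -40.504° − 66.485° = -106.99°.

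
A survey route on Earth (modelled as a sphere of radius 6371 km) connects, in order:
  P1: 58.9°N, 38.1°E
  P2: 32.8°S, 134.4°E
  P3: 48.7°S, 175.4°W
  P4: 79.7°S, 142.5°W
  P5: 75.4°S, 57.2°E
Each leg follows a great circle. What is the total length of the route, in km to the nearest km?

24318 km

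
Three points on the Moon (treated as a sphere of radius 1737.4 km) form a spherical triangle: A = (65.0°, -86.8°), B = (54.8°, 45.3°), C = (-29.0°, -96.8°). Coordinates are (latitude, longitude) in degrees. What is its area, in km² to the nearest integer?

Side lengths (central angles): a = 2.4881, b = 1.6462, c = 0.9554 rad; semiperimeter s = 2.5449.
By l'Huilier's theorem, tan(E/4) = √[tan(s/2) tan((s−a)/2) tan((s−b)/2) tan((s−c)/2)], giving spherical excess E = 0.8394 rad.
Area = E·R² = 0.8394 × (1737.4)² ≈ 2533682 km².

2533682 km²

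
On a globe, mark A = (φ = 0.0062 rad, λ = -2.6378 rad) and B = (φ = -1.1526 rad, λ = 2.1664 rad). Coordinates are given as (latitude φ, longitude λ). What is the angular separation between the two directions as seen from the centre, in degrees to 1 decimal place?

88.2°

Let φ₁ = 0.0062 rad, φ₂ = -1.1526 rad, and Δλ = -1.4790 rad.
cos c = sin φ₁ sin φ₂ + cos φ₁ cos φ₂ cos Δλ = (0.0062)(-0.9138) + (1.0000)(0.4061)(0.0917) = 0.03157,
so c = arccos(0.03157) = 1.53922 rad.
So the angular separation is 88.2°.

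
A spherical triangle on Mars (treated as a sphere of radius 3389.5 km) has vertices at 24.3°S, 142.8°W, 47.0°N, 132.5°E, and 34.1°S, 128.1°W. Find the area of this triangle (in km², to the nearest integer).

422630 km²

Side lengths (central angles): a = 2.0970, b = 0.2813, c = 1.8168 rad; semiperimeter s = 2.0975.
By l'Huilier's theorem, tan(E/4) = √[tan(s/2) tan((s−a)/2) tan((s−b)/2) tan((s−c)/2)], giving spherical excess E = 0.0368 rad.
Area = E·R² = 0.0368 × (3389.5)² ≈ 422630 km².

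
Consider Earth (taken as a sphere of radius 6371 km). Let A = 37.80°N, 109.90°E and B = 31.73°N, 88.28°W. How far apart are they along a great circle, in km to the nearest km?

12057 km

With latitudes φ₁ = 37.800°, φ₂ = 31.730° and longitude difference Δλ = 161.820°:
cos c = sin φ₁ sin φ₂ + cos φ₁ cos φ₂ cos Δλ = (0.6129)(0.5259) + (0.7902)(0.8505)(-0.9501) = -0.31617,
so c = arccos(-0.31617) = 1.89248 rad.
Distance = R·c = 6371 × 1.8925 ≈ 12057 km.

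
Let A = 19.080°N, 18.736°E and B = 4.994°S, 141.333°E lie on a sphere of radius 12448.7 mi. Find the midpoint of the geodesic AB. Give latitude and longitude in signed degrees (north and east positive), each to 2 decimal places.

Central angle δ = 2.1361 rad. Interpolating on the sphere with fraction f = 0.5:
P = [sin((1−f)δ)·A + sin(fδ)·B] / sin δ = 1.0377·A + 1.0377·B in Cartesian coordinates,
giving P = (0.1216, 0.9609, 0.2489), i.e. latitude 14.41°, longitude 82.79°.

14.41°, 82.79°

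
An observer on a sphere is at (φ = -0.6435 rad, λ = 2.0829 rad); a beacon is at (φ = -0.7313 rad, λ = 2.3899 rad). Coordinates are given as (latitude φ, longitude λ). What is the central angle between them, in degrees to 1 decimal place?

14.5°

In radians: φ₁ = -0.6435, φ₂ = -0.7313, Δλ = 17.590° = 0.3070 rad.
cos c = sin φ₁ sin φ₂ + cos φ₁ cos φ₂ cos Δλ = (-0.6000)(-0.6678) + (0.8000)(0.7443)(0.9532) = 0.96831,
so c = arccos(0.96831) = 0.25243 rad.
So the angular separation is 14.5°.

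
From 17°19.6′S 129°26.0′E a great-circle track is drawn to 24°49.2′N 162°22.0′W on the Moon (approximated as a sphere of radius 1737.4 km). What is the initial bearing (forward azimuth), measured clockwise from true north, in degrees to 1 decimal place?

59.3°

Δλ = 68.200° = 1.1903 rad.
y = sin Δλ · cos φ₂ = (0.9285)(0.9076) = 0.8427
x = cos φ₁ sin φ₂ − sin φ₁ cos φ₂ cos Δλ = (0.9546)(0.4198) − (-0.2978)(0.9076)(0.3714) = 0.5011
θ = atan2(y, x) = 59.26°, so the bearing is 59.3°.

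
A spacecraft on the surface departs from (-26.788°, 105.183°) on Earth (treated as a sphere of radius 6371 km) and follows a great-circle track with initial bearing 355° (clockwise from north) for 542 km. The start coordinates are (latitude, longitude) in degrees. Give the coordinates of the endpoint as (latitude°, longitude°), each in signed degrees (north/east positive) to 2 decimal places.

-21.93°, 104.73°

Angular distance δ = d/R = 542/6371 = 0.08507 rad; initial bearing θ = 6.1959 rad.
sin φ₂ = sin φ₁ cos δ + cos φ₁ sin δ cos θ = (-0.4507)(0.9964) + (0.8927)(0.0850)(0.9962) = -0.3735, so φ₂ = -21.93°.
Δλ = atan2(sin θ sin δ cos φ₁, cos δ − sin φ₁ sin φ₂) = atan2(-0.0066, 0.8281) = -0.457°.
λ₂ = 105.183° − 0.457° = 104.73°.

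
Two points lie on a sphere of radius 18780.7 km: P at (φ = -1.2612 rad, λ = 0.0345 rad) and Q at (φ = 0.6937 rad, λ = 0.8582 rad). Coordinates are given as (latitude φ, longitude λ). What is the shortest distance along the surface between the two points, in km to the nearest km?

Let φ₁ = -1.2612 rad, φ₂ = 0.6937 rad, and Δλ = 0.8237 rad.
Haversine: a = sin²(Δφ/2) + cos φ₁ cos φ₂ sin²(Δλ/2) = 0.6874 + (0.3047)(0.7689)(0.1602) = 0.72490.
Central angle c = 2·arcsin(√a) = 2.03734 rad.
Distance = R·c = 18780.7 × 2.0373 ≈ 38263 km.

38263 km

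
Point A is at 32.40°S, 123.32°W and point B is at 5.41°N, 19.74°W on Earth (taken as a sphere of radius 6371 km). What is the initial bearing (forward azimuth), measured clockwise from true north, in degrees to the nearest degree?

With φ₁ = -0.5655, φ₂ = 0.0944, Δλ = 1.8078 rad, the forward-azimuth formula gives
θ = atan2( sin Δλ cos φ₂ , cos φ₁ sin φ₂ − sin φ₁ cos φ₂ cos Δλ ) = atan2(0.9677, -0.0456) = 92.70°.
So the initial bearing is 93°.

93°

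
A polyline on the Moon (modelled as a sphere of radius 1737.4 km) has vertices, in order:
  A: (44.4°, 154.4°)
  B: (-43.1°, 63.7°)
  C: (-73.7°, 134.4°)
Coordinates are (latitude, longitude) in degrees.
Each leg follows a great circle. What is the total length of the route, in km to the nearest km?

Leg A→B: central angle 2.0765 rad, distance 3607.7 km.
Leg B→C: central angle 0.7619 rad, distance 1323.7 km.
Total: 3607.7 + 1323.7 ≈ 4931 km.

4931 km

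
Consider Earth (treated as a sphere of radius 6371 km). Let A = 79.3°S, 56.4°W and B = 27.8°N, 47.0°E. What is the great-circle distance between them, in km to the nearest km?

13316 km

In radians: φ₁ = -1.3840, φ₂ = 0.4852, Δλ = 103.400° = 1.8047 rad.
Haversine: a = sin²(Δφ/2) + cos φ₁ cos φ₂ sin²(Δλ/2) = 0.6470 + (0.1857)(0.8846)(0.6159) = 0.74817.
Central angle c = 2·arcsin(√a) = 2.09017 rad.
Distance = R·c = 6371 × 2.0902 ≈ 13316 km.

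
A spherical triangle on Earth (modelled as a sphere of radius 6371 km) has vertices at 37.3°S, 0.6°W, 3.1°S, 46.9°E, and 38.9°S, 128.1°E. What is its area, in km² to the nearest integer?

Side lengths (central angles): a = 1.4173, b = 1.5773, c = 0.9650 rad; semiperimeter s = 1.9798.
By l'Huilier's theorem, tan(E/4) = √[tan(s/2) tan((s−a)/2) tan((s−b)/2) tan((s−c)/2)], giving spherical excess E = 0.8793 rad.
Area = E·R² = 0.8793 × (6371)² ≈ 35690709 km².

35690709 km²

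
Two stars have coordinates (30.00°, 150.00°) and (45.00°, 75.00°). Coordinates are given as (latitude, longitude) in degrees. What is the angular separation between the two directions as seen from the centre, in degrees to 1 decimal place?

Let φ₁ = 0.5236 rad, φ₂ = 0.7854 rad, and Δλ = -1.3090 rad.
Haversine: a = sin²(Δφ/2) + cos φ₁ cos φ₂ sin²(Δλ/2) = 0.0170 + (0.8660)(0.7071)(0.3706) = 0.24398.
Central angle c = 2·arcsin(√a) = 1.03323 rad.
So the angular separation is 59.2°.

59.2°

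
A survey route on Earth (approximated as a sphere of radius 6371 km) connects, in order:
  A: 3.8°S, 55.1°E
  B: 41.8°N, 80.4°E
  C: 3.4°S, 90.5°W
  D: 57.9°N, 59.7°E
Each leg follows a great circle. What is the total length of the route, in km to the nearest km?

34751 km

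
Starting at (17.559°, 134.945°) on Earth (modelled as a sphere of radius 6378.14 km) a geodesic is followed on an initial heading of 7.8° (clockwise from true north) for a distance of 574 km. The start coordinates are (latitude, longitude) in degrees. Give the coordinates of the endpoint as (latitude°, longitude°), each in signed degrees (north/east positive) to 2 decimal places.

22.67°, 135.70°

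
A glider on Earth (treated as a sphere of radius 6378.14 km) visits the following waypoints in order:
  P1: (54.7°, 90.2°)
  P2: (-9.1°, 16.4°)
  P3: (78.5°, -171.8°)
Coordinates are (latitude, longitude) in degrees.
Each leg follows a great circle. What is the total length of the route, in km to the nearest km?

22125 km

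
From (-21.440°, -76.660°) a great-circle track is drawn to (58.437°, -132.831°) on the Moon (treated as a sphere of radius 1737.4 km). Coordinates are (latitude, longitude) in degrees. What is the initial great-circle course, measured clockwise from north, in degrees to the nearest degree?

334°

Δλ = -56.171° = -0.9804 rad.
y = sin Δλ · cos φ₂ = (-0.8307)(0.5234) = -0.4348
x = cos φ₁ sin φ₂ − sin φ₁ cos φ₂ cos Δλ = (0.9308)(0.8521) − (-0.3655)(0.5234)(0.5567) = 0.8996
θ = atan2(y, x) = -25.80°; adding 360° gives 334°.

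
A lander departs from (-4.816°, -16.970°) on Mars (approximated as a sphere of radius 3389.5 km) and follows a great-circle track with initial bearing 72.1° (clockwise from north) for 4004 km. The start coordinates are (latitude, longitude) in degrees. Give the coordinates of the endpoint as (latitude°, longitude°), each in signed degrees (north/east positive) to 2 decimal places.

Angular distance δ = d/R = 4004/3389.5 = 1.18130 rad; initial bearing θ = 1.2584 rad.
sin φ₂ = sin φ₁ cos δ + cos φ₁ sin δ cos θ = (-0.0840)(0.3797) + (0.9965)(0.9251)(0.3074) = 0.2515, so φ₂ = 14.56°.
Δλ = atan2(sin θ sin δ cos φ₁, cos δ − sin φ₁ sin φ₂) = atan2(0.8772, 0.4008) = 65.442°.
λ₂ = -16.970° + 65.442° = 48.47°.

14.56°, 48.47°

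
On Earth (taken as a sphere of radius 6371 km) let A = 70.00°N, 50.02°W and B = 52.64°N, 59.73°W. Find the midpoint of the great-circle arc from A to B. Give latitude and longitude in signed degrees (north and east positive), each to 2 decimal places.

The central angle between A and B is δ = 0.3128 rad.
With f = 0.5, the slerp weights are sin((1−f)δ)/sin δ = 0.5062 and sin(fδ)/sin δ = 0.5062.
Weighted sum of the unit vectors: (0.5062)·(0.2198,-0.2621,0.9397) + (0.5062)·(0.3059,-0.5241,0.7948) = (0.2661, -0.3979, 0.8780).
Converting back: φ = atan2(z, √(x²+y²)) = 61.40°, λ = atan2(y, x) = -56.23°.

61.40°, -56.23°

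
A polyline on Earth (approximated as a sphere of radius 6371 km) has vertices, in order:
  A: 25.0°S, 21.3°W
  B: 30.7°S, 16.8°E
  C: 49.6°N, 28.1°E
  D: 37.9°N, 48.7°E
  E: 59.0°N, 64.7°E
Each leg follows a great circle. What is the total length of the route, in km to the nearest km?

17483 km

Leg A→B: central angle 0.5935 rad, distance 3780.9 km.
Leg B→C: central angle 1.4124 rad, distance 8998.7 km.
Leg C→D: central angle 0.3285 rad, distance 2093.0 km.
Leg D→E: central angle 0.4098 rad, distance 2610.7 km.
Total: 3780.9 + 8998.7 + 2093.0 + 2610.7 ≈ 17483 km.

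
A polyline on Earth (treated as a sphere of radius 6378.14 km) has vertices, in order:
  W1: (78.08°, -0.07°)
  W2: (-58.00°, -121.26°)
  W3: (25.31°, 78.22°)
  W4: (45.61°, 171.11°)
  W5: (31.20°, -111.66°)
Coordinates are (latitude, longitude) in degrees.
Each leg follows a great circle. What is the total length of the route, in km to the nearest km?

Leg W1→W2: central angle 2.6604 rad, distance 16968.4 km.
Leg W2→W3: central angle 2.5221 rad, distance 16086.4 km.
Leg W3→W4: central angle 1.2936 rad, distance 8251.1 km.
Leg W4→W5: central angle 1.0444 rad, distance 6661.2 km.
Total: 16968.4 + 16086.4 + 8251.1 + 6661.2 ≈ 47967 km.

47967 km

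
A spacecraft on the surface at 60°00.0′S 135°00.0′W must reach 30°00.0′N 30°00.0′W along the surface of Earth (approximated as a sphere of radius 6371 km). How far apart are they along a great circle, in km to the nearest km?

In radians: φ₁ = -1.0472, φ₂ = 0.5236, Δλ = 105.000° = 1.8326 rad.
cos c = sin φ₁ sin φ₂ + cos φ₁ cos φ₂ cos Δλ = (-0.8660)(0.5000) + (0.5000)(0.8660)(-0.2588) = -0.54508,
so c = arccos(-0.54508) = 2.14729 rad.
Distance = R·c = 6371 × 2.1473 ≈ 13680 km.

13680 km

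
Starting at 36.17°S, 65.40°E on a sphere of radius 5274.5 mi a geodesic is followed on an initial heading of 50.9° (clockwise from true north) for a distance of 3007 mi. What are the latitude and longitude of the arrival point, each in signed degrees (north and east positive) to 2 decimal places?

Angular distance δ = d/R = 3007/5274.5 = 0.57010 rad; initial bearing θ = 0.8884 rad.
sin φ₂ = sin φ₁ cos δ + cos φ₁ sin δ cos θ = (-0.5902)(0.8418) + (0.8073)(0.5397)(0.6307) = -0.2221, so φ₂ = -12.83°.
Δλ = atan2(sin θ sin δ cos φ₁, cos δ − sin φ₁ sin φ₂) = atan2(0.3381, 0.7108) = 25.440°.
λ₂ = 65.400° + 25.440° = 90.84°.

-12.83°, 90.84°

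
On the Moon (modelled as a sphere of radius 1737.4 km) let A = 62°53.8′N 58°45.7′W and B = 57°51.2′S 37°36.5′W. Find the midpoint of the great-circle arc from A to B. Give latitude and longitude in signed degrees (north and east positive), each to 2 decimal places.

2.56°, -47.36°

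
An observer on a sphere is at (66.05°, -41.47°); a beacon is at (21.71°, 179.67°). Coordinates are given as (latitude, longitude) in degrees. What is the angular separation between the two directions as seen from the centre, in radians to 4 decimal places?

1.5167 rad

In radians: φ₁ = 1.1528, φ₂ = 0.3789, Δλ = -138.860° = -2.4236 rad.
cos c = sin φ₁ sin φ₂ + cos φ₁ cos φ₂ cos Δλ = (0.9139)(0.3699) + (0.4059)(0.9291)(-0.7531) = 0.05403,
so c = arccos(0.05403) = 1.51674 rad.
So the angular separation is 1.5167 rad.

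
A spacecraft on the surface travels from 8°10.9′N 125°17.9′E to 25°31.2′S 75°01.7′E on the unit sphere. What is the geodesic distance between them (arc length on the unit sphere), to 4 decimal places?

With latitudes φ₁ = 8.182°, φ₂ = -25.520° and longitude difference Δλ = -50.270°:
cos c = sin φ₁ sin φ₂ + cos φ₁ cos φ₂ cos Δλ = (0.1423)(-0.4308) + (0.9898)(0.9024)(0.6392) = 0.50963,
so c = arccos(0.50963) = 1.03604 rad.
On the unit sphere the arc length equals the central angle: 1.0360.

1.0360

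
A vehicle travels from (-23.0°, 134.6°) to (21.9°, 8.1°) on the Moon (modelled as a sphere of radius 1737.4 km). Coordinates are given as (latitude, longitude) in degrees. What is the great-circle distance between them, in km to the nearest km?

3967 km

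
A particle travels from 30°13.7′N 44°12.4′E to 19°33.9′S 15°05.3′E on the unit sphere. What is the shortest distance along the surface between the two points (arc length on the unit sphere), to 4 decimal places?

Let φ₁ = 0.5276 rad, φ₂ = -0.3415 rad, and Δλ = -0.5082 rad.
Haversine: a = sin²(Δφ/2) + cos φ₁ cos φ₂ sin²(Δλ/2) = 0.1772 + (0.8640)(0.9423)(0.0632) = 0.22867.
Central angle c = 2·arcsin(√a) = 0.99720 rad.
On the unit sphere the arc length equals the central angle: 0.9972.

0.9972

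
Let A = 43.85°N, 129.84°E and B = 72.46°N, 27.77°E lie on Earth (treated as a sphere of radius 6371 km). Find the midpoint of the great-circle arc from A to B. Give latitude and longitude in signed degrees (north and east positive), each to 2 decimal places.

66.35°, 105.72°

Central angle δ = 0.9083 rad. Interpolating on the sphere with fraction f = 0.5:
P = [sin((1−f)δ)·A + sin(fδ)·B] / sin δ = 0.5564·A + 0.5564·B in Cartesian coordinates,
giving P = (-0.1087, 0.3862, 0.9160), i.e. latitude 66.35°, longitude 105.72°.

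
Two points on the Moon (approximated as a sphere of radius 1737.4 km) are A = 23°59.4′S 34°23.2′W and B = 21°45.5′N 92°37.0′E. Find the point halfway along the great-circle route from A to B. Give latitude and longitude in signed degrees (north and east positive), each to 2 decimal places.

-2.50°, 30.06°

Central angle δ = 2.2935 rad. Interpolating on the sphere with fraction f = 0.5:
P = [sin((1−f)δ)·A + sin(fδ)·B] / sin δ = 1.2152·A + 1.2152·B in Cartesian coordinates,
giving P = (0.8647, 0.5004, -0.0436), i.e. latitude -2.50°, longitude 30.06°.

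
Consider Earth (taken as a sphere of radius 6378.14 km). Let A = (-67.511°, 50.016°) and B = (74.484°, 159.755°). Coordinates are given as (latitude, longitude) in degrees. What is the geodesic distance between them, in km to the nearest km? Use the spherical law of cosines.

In radians: φ₁ = -1.1783, φ₂ = 1.3000, Δλ = 109.739° = 1.9153 rad.
cos c = sin φ₁ sin φ₂ + cos φ₁ cos φ₂ cos Δλ = (-0.9240)(0.9636) + (0.3825)(0.2675)(-0.3377) = -0.92484,
so c = arccos(-0.92484) = 2.75141 rad.
Distance = R·c = 6378.14 × 2.7514 ≈ 17549 km.

17549 km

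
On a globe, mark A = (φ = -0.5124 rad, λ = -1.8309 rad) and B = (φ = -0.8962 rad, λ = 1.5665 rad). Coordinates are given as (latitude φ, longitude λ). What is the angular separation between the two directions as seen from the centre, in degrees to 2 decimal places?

With latitudes φ₁ = -29.358°, φ₂ = -51.348° and longitude difference Δλ = -165.343°:
cos c = sin φ₁ sin φ₂ + cos φ₁ cos φ₂ cos Δλ = (-0.4903)(-0.7810) + (0.8716)(0.6246)(-0.9675) = -0.14377,
so c = arccos(-0.14377) = 1.71507 rad.
So the angular separation is 98.27°.

98.27°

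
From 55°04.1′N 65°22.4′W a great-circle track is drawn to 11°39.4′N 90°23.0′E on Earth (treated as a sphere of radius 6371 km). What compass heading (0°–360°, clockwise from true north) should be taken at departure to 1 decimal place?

25.4°

Δλ = 155.757° = 2.7185 rad.
y = sin Δλ · cos φ₂ = (0.4106)(0.9794) = 0.4021
x = cos φ₁ sin φ₂ − sin φ₁ cos φ₂ cos Δλ = (0.5726)(0.2020) − (0.8198)(0.9794)(-0.9118) = 0.8478
θ = atan2(y, x) = 25.38°, so the bearing is 25.4°.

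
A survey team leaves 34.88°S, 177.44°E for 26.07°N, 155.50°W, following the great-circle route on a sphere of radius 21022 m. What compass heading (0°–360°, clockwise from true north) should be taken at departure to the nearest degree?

Δλ = 27.060° = 0.4723 rad.
y = sin Δλ · cos φ₂ = (0.4549)(0.8983) = 0.4086
x = cos φ₁ sin φ₂ − sin φ₁ cos φ₂ cos Δλ = (0.8204)(0.4395) − (-0.5719)(0.8983)(0.8905) = 0.8180
θ = atan2(y, x) = 26.55°, so the bearing is 27°.

27°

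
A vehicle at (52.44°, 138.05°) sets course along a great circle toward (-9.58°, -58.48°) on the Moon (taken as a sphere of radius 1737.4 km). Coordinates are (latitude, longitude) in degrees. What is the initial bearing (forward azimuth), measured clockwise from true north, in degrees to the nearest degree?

With φ₁ = 0.9153, φ₂ = -0.1672, Δλ = 2.8531 rad, the forward-azimuth formula gives
θ = atan2( sin Δλ cos φ₂ , cos φ₁ sin φ₂ − sin φ₁ cos φ₂ cos Δλ ) = atan2(0.2805, 0.6479) = 23.41°.
So the initial bearing is 23°.

23°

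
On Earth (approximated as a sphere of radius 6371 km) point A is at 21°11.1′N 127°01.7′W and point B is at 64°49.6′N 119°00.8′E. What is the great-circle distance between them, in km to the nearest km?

8945 km

Let φ₁ = 0.3697 rad, φ₂ = 1.1314 rad, and Δλ = -1.9889 rad.
Haversine: a = sin²(Δφ/2) + cos φ₁ cos φ₂ sin²(Δλ/2) = 0.1382 + (0.9324)(0.4254)(0.7030) = 0.41700.
Central angle c = 2·arcsin(√a) = 1.40402 rad.
Distance = R·c = 6371 × 1.4040 ≈ 8945 km.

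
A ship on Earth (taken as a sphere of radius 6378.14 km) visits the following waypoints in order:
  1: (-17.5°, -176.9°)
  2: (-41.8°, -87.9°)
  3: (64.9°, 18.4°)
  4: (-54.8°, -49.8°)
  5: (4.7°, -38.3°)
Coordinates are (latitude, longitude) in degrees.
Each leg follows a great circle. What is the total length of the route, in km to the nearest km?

Leg 1→2: central angle 1.3563 rad, distance 8650.8 km.
Leg 2→3: central angle 2.3355 rad, distance 14896.4 km.
Leg 3→4: central angle 2.2773 rad, distance 14524.9 km.
Leg 4→5: central angle 1.0518 rad, distance 6708.6 km.
Total: 8650.8 + 14896.4 + 14524.9 + 6708.6 ≈ 44781 km.

44781 km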